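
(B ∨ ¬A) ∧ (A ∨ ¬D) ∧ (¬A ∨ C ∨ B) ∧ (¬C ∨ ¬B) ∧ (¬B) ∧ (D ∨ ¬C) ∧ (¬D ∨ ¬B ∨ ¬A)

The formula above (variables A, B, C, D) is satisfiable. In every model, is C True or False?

Suppose C = True.
From the singleton clause (¬B), B = False.
From the singleton clause (¬A), A = False.
From the singleton clause (¬D), D = False.
That conflicts with the unit clause (D).
So every satisfying assignment has C = False.

False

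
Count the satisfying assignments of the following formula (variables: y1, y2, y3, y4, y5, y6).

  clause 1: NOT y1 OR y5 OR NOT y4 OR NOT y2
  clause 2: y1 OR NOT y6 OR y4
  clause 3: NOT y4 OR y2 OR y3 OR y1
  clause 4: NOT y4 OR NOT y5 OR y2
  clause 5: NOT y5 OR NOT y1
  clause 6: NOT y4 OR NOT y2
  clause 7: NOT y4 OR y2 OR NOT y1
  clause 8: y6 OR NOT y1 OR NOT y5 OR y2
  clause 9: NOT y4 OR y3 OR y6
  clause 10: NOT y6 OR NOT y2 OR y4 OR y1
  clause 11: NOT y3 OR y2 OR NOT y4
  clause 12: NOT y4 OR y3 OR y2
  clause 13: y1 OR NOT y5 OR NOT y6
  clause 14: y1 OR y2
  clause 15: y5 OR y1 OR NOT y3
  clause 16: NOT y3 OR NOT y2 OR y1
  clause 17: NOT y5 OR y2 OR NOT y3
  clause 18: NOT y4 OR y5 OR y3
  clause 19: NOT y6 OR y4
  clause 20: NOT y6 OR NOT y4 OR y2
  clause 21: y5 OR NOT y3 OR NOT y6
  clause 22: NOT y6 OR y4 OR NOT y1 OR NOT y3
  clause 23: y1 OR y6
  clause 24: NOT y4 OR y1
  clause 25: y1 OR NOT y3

4

There are 2^6 = 64 truth assignments over (y1, y2, y3, y4, y5, y6).
Split on y2. With y2 = true, the clauses containing y2 are satisfied and NOT y2 drops from the rest; 2 of the 2^5 = 32 assignments to the other variables satisfy what remains.
With y2 = false, by the same count on the reduced clause set, 2 assignments work.
(One model: y1=T, y2=F, y3=F, y4=F, y5=F, y6=F.)
Total: 2 + 2 = 4.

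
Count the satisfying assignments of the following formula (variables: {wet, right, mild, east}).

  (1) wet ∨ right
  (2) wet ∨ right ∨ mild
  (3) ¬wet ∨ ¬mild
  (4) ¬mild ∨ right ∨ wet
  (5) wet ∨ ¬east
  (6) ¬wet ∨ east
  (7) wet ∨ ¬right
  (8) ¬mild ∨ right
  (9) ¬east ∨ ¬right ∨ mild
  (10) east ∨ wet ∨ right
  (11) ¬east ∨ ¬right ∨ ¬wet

1

There are 2^4 = 16 truth assignments over (wet, right, mild, east).
Check each against the 11 clauses (columns in the order wet, right, mild, east):
  F F F F  ✗ fails (wet ∨ right)
  F F F T  ✗ fails (wet ∨ right)
  F F T F  ✗ fails (wet ∨ right)
  F F T T  ✗ fails (wet ∨ right)
  F T F F  ✗ fails (wet ∨ ¬right)
  F T F T  ✗ fails (wet ∨ ¬east)
  F T T F  ✗ fails (wet ∨ ¬right)
  F T T T  ✗ fails (wet ∨ ¬east)
  T F F F  ✗ fails (¬wet ∨ east)
  T F F T  ✓ satisfies all
  T F T F  ✗ fails (¬wet ∨ ¬mild)
  T F T T  ✗ fails (¬wet ∨ ¬mild)
  T T F F  ✗ fails (¬wet ∨ east)
  T T F T  ✗ fails (¬east ∨ ¬right ∨ mild)
  T T T F  ✗ fails (¬wet ∨ ¬mild)
  T T T T  ✗ fails (¬wet ∨ ¬mild)
1 of the 16 rows is a model.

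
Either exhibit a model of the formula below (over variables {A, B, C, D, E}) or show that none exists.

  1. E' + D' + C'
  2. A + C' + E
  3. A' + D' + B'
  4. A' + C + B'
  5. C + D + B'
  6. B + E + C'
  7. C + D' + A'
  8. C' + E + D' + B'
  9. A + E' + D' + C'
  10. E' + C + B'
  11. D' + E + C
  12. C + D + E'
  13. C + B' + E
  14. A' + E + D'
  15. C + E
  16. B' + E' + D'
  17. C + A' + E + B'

Try C = 1.
Try E = 1.
The clause (D') is unit, so D = 0.
Every clause is now satisfied; A, B are unconstrained.

A: 1; B: 1; C: 1; D: 0; E: 1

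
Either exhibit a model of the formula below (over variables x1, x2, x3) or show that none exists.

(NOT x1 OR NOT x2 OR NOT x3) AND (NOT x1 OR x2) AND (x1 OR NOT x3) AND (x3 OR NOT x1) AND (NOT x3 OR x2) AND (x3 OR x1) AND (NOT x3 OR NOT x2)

Suppose x1 = false.
From the singleton clause (NOT x3), x3 = false.
But (x3) is also a unit clause — contradiction.
So x1 must be the other value — set x1 = true.
From the singleton clause (x2), x2 = true.
From the singleton clause (NOT x3), x3 = false.
But (x3) is also a unit clause — contradiction.
Either choice for x1 ends in contradiction.

UNSATISFIABLE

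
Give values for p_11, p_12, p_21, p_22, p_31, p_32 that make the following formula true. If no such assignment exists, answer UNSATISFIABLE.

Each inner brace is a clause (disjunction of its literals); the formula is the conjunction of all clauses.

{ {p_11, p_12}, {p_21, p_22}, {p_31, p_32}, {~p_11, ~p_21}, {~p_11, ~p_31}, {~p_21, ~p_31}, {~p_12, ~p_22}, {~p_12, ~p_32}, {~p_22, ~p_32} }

Suppose p_11 = 1.
From the singleton clause (~p_21), p_21 = 0.
From the singleton clause (p_22), p_22 = 1.
From the singleton clause (~p_31), p_31 = 0.
From the singleton clause (p_32), p_32 = 1.
That conflicts with the unit clause (~p_32).
So p_11 must be the other value — set p_11 = 0.
From the singleton clause (p_12), p_12 = 1.
From the singleton clause (~p_22), p_22 = 0.
From the singleton clause (p_21), p_21 = 1.
From the singleton clause (~p_31), p_31 = 0.
From the singleton clause (p_32), p_32 = 1.
That conflicts with the unit clause (~p_32).
Either choice for p_11 ends in contradiction.

UNSATISFIABLE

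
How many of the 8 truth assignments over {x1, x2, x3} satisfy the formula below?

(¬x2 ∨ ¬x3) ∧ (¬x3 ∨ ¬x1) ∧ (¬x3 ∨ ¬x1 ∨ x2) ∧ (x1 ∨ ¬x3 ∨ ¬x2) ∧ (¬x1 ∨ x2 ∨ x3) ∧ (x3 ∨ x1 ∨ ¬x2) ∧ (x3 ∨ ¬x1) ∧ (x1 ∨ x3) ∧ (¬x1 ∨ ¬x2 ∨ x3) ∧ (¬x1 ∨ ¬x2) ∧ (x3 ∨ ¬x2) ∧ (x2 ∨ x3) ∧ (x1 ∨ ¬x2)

There are 2^3 = 8 truth assignments over (x1, x2, x3).
Check each against the 13 clauses (columns in the order x1, x2, x3):
  F F F  ✗ fails (x1 ∨ x3)
  F F T  ✓ satisfies all
  F T F  ✗ fails (x3 ∨ x1 ∨ ¬x2)
  F T T  ✗ fails (¬x2 ∨ ¬x3)
  T F F  ✗ fails (¬x1 ∨ x2 ∨ x3)
  T F T  ✗ fails (¬x3 ∨ ¬x1)
  T T F  ✗ fails (x3 ∨ ¬x1)
  T T T  ✗ fails (¬x2 ∨ ¬x3)
1 of the 8 rows is a model.

1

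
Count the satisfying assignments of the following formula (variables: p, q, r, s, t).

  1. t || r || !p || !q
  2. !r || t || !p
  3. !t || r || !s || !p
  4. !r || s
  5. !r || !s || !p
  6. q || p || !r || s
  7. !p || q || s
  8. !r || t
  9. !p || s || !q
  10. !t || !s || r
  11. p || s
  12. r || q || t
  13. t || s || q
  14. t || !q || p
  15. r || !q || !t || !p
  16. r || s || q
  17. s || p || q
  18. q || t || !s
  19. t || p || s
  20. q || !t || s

There are 2^5 = 32 truth assignments over (p, q, r, s, t).
Split on s. With s = true, the clauses containing s are satisfied and !s drops from the rest; 2 of the 2^4 = 16 assignments to the other variables satisfy what remains.
With s = false, by the same count on the reduced clause set, 0 assignments work.
(One model: p=F, q=F, r=T, s=T, t=T.)
Total: 2 + 0 = 2.

2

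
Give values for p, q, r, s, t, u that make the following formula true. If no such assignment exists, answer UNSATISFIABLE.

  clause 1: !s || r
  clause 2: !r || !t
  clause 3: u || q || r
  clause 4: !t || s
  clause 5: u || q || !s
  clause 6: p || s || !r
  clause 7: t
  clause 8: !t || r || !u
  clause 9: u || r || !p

UNSATISFIABLE

(t) alone gives t = true.
(!r) alone gives r = false.
(!s) alone gives s = false.
But (s) is also a unit clause — contradiction.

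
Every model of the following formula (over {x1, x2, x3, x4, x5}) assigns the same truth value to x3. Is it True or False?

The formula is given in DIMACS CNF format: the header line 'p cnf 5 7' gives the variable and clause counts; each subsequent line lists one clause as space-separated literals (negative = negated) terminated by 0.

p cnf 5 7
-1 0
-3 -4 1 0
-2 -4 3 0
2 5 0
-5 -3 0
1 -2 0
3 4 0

Suppose x3 = True.
Unit clause (¬x1) forces x1 = False.
Unit clause (¬x4) forces x4 = False.
Unit clause (¬x5) forces x5 = False.
Unit clause (x2) forces x2 = True.
Now (¬x2) is unsatisfied and unit — conflict.
So every satisfying assignment has x3 = False.

False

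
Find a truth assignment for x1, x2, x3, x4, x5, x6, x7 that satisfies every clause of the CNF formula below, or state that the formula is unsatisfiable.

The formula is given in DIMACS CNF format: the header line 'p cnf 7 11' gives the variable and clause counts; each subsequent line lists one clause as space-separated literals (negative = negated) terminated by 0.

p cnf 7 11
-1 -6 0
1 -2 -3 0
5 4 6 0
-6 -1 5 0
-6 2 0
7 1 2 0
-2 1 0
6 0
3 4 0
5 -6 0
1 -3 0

(x6) alone gives x6 = True.
(¬x1) alone gives x1 = False.
(x2) alone gives x2 = True.
But (¬x2) is also a unit clause — contradiction.

UNSATISFIABLE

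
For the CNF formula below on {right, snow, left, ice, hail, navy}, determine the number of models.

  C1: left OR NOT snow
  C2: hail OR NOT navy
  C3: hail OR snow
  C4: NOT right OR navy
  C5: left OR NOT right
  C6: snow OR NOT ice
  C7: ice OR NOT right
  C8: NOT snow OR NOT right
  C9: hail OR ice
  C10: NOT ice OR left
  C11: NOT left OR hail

There are 2^6 = 64 truth assignments over (right, snow, left, ice, hail, navy).
Split on right. With right = true, the clauses containing right are satisfied and NOT right drops from the rest; 0 of the 2^5 = 32 assignments to the other variables satisfy what remains.
With right = false, by the same count on the reduced clause set, 8 assignments work.
(One model: right=F, snow=F, left=F, ice=F, hail=T, navy=F.)
Total: 0 + 8 = 8.

8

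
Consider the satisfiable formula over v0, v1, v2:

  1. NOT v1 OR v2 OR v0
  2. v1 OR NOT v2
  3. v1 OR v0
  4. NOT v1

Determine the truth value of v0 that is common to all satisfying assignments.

True

Suppose v0 = false.
The clause (v1) is unit, so v1 = true.
That conflicts with the unit clause (NOT v1).
So every satisfying assignment has v0 = True.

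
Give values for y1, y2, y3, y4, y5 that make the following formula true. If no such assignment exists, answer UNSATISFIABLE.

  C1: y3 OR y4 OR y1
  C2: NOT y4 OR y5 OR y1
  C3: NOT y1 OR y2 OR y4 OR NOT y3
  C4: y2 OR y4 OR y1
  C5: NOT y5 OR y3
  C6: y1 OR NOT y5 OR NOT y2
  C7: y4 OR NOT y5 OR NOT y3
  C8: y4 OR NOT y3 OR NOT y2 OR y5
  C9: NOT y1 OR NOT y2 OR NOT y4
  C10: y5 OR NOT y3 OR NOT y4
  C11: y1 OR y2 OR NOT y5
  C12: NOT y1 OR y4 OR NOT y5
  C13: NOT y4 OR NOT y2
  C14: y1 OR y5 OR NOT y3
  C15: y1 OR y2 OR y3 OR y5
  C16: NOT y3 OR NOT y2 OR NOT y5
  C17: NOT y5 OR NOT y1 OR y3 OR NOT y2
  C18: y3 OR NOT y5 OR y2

Branch on y5: set y5 = false.
Branch on y4: set y4 = false.
Branch on y3: set y3 = false.
(y1) alone gives y1 = true.
No clause remains; y2 is free.

y1=true,  y2=false,  y3=false,  y4=false,  y5=false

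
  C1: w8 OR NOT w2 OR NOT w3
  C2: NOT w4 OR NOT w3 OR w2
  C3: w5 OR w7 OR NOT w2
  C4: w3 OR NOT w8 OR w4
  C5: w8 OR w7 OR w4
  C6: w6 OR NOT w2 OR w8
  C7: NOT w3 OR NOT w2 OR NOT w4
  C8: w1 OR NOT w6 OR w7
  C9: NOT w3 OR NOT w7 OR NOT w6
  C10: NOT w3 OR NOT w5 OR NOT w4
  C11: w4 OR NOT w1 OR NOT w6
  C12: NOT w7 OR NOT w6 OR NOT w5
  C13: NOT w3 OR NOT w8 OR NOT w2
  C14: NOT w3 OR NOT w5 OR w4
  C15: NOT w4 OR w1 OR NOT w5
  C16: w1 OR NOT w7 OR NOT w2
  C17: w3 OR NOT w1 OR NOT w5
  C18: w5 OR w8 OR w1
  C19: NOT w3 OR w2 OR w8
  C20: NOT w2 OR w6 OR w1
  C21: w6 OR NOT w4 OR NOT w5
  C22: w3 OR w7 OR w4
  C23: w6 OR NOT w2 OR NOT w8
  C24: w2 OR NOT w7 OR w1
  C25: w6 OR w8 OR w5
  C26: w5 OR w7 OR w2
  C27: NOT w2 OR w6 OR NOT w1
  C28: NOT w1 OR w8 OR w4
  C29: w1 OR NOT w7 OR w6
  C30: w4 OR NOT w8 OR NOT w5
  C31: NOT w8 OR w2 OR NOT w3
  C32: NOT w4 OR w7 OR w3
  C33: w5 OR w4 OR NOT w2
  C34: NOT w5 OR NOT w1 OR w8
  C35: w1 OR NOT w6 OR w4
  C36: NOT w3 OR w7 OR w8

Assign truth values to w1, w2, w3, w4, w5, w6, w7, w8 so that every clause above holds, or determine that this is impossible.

w1=true,  w2=true,  w3=false,  w4=true,  w5=false,  w6=true,  w7=true,  w8=false

Suppose w8 = false.
Suppose w2 = true.
Unit clause (NOT w3) forces w3 = false.
Unit clause (w6) forces w6 = true.
Suppose w5 = false.
Unit clause (w7) forces w7 = true.
Unit clause (w1) forces w1 = true.
Unit clause (w4) forces w4 = true.
Every clause now holds.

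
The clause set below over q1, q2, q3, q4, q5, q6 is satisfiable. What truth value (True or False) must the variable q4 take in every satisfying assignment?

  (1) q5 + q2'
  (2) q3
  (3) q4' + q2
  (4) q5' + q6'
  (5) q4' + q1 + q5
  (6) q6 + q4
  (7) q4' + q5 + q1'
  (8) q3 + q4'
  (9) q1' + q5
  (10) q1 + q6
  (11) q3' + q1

True

Suppose q4 = 0.
From the singleton clause (q3), q3 = 1.
From the singleton clause (q6), q6 = 1.
From the singleton clause (q5'), q5 = 0.
From the singleton clause (q2'), q2 = 0.
From the singleton clause (q1'), q1 = 0.
Now (q1) is unsatisfied and unit — conflict.
So every satisfying assignment has q4 = True.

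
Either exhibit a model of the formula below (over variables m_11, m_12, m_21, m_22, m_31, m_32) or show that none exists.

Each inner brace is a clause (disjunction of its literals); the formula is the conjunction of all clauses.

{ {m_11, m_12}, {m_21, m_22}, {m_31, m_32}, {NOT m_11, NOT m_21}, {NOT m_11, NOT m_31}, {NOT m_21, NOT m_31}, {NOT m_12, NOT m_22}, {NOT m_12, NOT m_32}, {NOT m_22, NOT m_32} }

Branch on m_11: set m_11 = true.
The clause (NOT m_21) is unit, so m_21 = false.
The clause (m_22) is unit, so m_22 = true.
The clause (NOT m_31) is unit, so m_31 = false.
The clause (m_32) is unit, so m_32 = true.
But (NOT m_32) is also a unit clause — contradiction.
That branch fails; take m_11 = false instead.
The clause (m_12) is unit, so m_12 = true.
The clause (NOT m_22) is unit, so m_22 = false.
The clause (m_21) is unit, so m_21 = true.
The clause (NOT m_31) is unit, so m_31 = false.
The clause (m_32) is unit, so m_32 = true.
But (NOT m_32) is also a unit clause — contradiction.
Either choice for m_11 ends in contradiction.

UNSATISFIABLE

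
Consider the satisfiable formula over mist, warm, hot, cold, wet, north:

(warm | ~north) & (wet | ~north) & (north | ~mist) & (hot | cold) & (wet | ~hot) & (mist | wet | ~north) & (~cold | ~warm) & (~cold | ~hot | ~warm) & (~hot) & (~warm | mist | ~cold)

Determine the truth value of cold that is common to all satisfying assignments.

True

Suppose cold = 0.
(hot) alone gives hot = 1.
But (~hot) is also a unit clause — contradiction.
So every satisfying assignment has cold = True.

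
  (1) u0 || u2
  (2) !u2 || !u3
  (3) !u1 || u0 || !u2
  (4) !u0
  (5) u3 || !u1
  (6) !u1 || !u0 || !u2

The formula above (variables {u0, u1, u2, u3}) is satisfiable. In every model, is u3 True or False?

False

Suppose u3 = true.
The clause (!u2) is unit, so u2 = false.
The clause (u0) is unit, so u0 = true.
Now (!u0) is unsatisfied and unit — conflict.
So every satisfying assignment has u3 = False.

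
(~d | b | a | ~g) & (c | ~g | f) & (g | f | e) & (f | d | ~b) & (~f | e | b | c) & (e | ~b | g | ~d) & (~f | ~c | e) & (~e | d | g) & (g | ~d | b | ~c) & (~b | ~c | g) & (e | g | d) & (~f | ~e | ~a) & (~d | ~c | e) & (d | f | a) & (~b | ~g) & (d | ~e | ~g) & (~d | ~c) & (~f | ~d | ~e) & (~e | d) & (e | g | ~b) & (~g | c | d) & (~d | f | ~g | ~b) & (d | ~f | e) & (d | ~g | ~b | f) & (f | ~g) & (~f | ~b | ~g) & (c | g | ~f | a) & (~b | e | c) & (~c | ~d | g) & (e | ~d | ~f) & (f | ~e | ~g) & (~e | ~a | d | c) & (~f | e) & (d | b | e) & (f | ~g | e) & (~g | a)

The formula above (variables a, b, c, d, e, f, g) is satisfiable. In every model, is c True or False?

Suppose c = 1.
Unit clause (~d) forces d = 0.
Unit clause (~e) forces e = 0.
Unit clause (~f) forces f = 0.
Unit clause (g) forces g = 1.
That conflicts with the unit clause (~g).
So every satisfying assignment has c = False.

False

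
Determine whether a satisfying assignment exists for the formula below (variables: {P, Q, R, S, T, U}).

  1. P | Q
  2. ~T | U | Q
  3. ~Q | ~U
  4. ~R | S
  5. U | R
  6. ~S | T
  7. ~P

Unit clause (~P) forces P = 0.
Unit clause (Q) forces Q = 1.
Unit clause (~U) forces U = 0.
Unit clause (R) forces R = 1.
Unit clause (S) forces S = 1.
Unit clause (T) forces T = 1.
All clauses are satisfied.
A satisfying assignment: P: 0, Q: 1, R: 1, S: 1, T: 1, U: 0.

Yes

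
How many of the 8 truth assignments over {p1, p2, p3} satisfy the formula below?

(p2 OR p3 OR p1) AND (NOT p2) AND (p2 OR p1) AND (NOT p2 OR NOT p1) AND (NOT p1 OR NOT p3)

1

There are 2^3 = 8 truth assignments over (p1, p2, p3).
Check each against the 5 clauses (columns in the order p1, p2, p3):
  F F F  ✗ fails (p2 OR p3 OR p1)
  F F T  ✗ fails (p2 OR p1)
  F T F  ✗ fails (NOT p2)
  F T T  ✗ fails (NOT p2)
  T F F  ✓ satisfies all
  T F T  ✗ fails (NOT p1 OR NOT p3)
  T T F  ✗ fails (NOT p2)
  T T T  ✗ fails (NOT p2)
1 of the 8 rows is a model.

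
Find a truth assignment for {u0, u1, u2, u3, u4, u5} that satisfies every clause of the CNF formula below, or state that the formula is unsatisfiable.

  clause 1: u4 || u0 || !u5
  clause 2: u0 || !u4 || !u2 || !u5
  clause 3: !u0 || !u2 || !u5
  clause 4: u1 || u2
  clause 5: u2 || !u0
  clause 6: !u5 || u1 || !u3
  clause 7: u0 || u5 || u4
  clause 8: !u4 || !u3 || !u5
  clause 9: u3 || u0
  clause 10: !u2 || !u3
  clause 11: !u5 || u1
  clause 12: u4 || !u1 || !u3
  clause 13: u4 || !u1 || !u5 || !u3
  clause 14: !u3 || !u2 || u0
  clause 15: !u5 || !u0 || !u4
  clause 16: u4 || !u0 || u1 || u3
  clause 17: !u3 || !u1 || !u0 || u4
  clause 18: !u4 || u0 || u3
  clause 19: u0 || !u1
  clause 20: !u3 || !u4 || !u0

Case u1 = true:
Unit clause (u0) forces u0 = true.
Unit clause (u2) forces u2 = true.
Unit clause (!u5) forces u5 = false.
Unit clause (!u3) forces u3 = false.
All clauses hold; u4 can take either value.

u0=true, u1=true, u2=true, u3=false, u4=true, u5=false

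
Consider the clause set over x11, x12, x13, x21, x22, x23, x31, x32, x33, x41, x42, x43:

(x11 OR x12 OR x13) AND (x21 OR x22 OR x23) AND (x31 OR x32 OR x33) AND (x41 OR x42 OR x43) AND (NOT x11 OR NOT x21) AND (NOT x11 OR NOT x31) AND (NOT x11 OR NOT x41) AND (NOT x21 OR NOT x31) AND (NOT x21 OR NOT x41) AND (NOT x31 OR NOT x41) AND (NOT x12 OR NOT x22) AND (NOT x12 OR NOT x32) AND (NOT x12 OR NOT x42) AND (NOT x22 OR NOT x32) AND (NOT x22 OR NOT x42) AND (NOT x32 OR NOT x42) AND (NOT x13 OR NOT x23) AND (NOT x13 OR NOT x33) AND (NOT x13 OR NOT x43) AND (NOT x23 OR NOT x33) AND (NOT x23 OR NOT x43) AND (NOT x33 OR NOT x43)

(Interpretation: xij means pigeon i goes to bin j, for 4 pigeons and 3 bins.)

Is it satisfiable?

No

Suppose x11 = false.
Suppose x12 = true.
Unit clause (NOT x22) forces x22 = false.
Unit clause (NOT x32) forces x32 = false.
Unit clause (NOT x42) forces x42 = false.
Suppose x21 = true.
Unit clause (NOT x31) forces x31 = false.
Unit clause (x33) forces x33 = true.
Unit clause (NOT x41) forces x41 = false.
Unit clause (x43) forces x43 = true.
That conflicts with the unit clause (NOT x43).
Undo x21 and try x21 = false.
Unit clause (x23) forces x23 = true.
Unit clause (NOT x13) forces x13 = false.
Unit clause (NOT x33) forces x33 = false.
Unit clause (x31) forces x31 = true.
Unit clause (NOT x41) forces x41 = false.
Unit clause (x43) forces x43 = true.
That conflicts with the unit clause (NOT x43).
Both values of x21 lead to a conflict.
Undo x12 and try x12 = false.
Unit clause (x13) forces x13 = true.
Unit clause (NOT x23) forces x23 = false.
Unit clause (NOT x33) forces x33 = false.
Unit clause (NOT x43) forces x43 = false.
Suppose x21 = true.
Unit clause (NOT x31) forces x31 = false.
Unit clause (x32) forces x32 = true.
Unit clause (NOT x41) forces x41 = false.
Unit clause (x42) forces x42 = true.
That conflicts with the unit clause (NOT x42).
Undo x21 and try x21 = false.
Unit clause (x22) forces x22 = true.
Unit clause (NOT x32) forces x32 = false.
Unit clause (x31) forces x31 = true.
Unit clause (NOT x41) forces x41 = false.
Unit clause (x42) forces x42 = true.
That conflicts with the unit clause (NOT x42).
Both values of x21 lead to a conflict.
Both values of x12 lead to a conflict.
Undo x11 and try x11 = true.
Unit clause (NOT x21) forces x21 = false.
Unit clause (NOT x31) forces x31 = false.
Unit clause (NOT x41) forces x41 = false.
Suppose x22 = true.
Unit clause (NOT x12) forces x12 = false.
Unit clause (NOT x32) forces x32 = false.
Unit clause (x33) forces x33 = true.
Unit clause (NOT x42) forces x42 = false.
Unit clause (x43) forces x43 = true.
That conflicts with the unit clause (NOT x43).
Undo x22 and try x22 = false.
Unit clause (x23) forces x23 = true.
Unit clause (NOT x13) forces x13 = false.
Unit clause (NOT x33) forces x33 = false.
Unit clause (x32) forces x32 = true.
Unit clause (NOT x12) forces x12 = false.
Unit clause (NOT x42) forces x42 = false.
Unit clause (x43) forces x43 = true.
That conflicts with the unit clause (NOT x43).
Both values of x22 lead to a conflict.
Both values of x11 lead to a conflict.
No assignment satisfies every clause.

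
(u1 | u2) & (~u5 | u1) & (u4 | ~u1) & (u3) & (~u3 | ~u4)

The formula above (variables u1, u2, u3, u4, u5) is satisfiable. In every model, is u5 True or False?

False

Suppose u5 = 1.
The clause (u1) is unit, so u1 = 1.
The clause (u4) is unit, so u4 = 1.
The clause (u3) is unit, so u3 = 1.
Now (~u3) is unsatisfied and unit — conflict.
So every satisfying assignment has u5 = False.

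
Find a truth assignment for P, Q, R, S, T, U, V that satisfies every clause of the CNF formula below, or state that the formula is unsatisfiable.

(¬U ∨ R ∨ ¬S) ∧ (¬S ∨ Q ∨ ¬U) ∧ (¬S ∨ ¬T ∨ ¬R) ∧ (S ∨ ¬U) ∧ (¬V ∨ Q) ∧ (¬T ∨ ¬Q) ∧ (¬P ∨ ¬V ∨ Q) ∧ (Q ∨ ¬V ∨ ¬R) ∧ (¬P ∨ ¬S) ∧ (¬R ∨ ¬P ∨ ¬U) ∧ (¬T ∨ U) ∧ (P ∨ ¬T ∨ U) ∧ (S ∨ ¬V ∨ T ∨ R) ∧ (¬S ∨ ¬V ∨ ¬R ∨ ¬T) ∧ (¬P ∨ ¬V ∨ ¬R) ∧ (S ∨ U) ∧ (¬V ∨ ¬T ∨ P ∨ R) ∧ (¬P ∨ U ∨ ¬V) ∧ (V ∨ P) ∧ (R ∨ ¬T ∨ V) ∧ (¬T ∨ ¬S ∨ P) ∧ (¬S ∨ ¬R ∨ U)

P=False, Q=True, R=True, S=True, T=False, U=True, V=True

Try S = True.
Unit clause (¬P) forces P = False.
Unit clause (V) forces V = True.
Unit clause (Q) forces Q = True.
Unit clause (¬T) forces T = False.
Try U = True.
Unit clause (R) forces R = True.
Every clause now holds.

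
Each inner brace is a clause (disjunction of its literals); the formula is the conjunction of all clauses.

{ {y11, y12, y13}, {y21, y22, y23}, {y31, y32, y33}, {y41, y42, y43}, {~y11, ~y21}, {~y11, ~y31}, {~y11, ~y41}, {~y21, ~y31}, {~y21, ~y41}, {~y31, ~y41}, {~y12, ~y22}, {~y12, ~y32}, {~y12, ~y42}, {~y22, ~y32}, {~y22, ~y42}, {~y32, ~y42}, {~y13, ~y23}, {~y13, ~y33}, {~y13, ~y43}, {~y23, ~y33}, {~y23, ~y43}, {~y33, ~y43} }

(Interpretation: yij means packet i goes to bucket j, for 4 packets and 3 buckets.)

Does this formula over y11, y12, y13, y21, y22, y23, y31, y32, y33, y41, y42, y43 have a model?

Unsatisfiable

Suppose y11 = 0.
Suppose y12 = 1.
(~y22) alone gives y22 = 0.
(~y32) alone gives y32 = 0.
(~y42) alone gives y42 = 0.
Suppose y21 = 1.
(~y31) alone gives y31 = 0.
(y33) alone gives y33 = 1.
(~y41) alone gives y41 = 0.
(y43) alone gives y43 = 1.
But (~y43) is also a unit clause — contradiction.
Backtrack on y21: now try y21 = 0.
(y23) alone gives y23 = 1.
(~y13) alone gives y13 = 0.
(~y33) alone gives y33 = 0.
(y31) alone gives y31 = 1.
(~y41) alone gives y41 = 0.
(y43) alone gives y43 = 1.
But (~y43) is also a unit clause — contradiction.
Both values of y21 lead to a conflict.
Backtrack on y12: now try y12 = 0.
(y13) alone gives y13 = 1.
(~y23) alone gives y23 = 0.
(~y33) alone gives y33 = 0.
(~y43) alone gives y43 = 0.
Suppose y21 = 1.
(~y31) alone gives y31 = 0.
(y32) alone gives y32 = 1.
(~y41) alone gives y41 = 0.
(y42) alone gives y42 = 1.
But (~y42) is also a unit clause — contradiction.
Backtrack on y21: now try y21 = 0.
(y22) alone gives y22 = 1.
(~y32) alone gives y32 = 0.
(y31) alone gives y31 = 1.
(~y41) alone gives y41 = 0.
(y42) alone gives y42 = 1.
But (~y42) is also a unit clause — contradiction.
Both values of y21 lead to a conflict.
Both values of y12 lead to a conflict.
Backtrack on y11: now try y11 = 1.
(~y21) alone gives y21 = 0.
(~y31) alone gives y31 = 0.
(~y41) alone gives y41 = 0.
Suppose y22 = 1.
(~y12) alone gives y12 = 0.
(~y32) alone gives y32 = 0.
(y33) alone gives y33 = 1.
(~y42) alone gives y42 = 0.
(y43) alone gives y43 = 1.
But (~y43) is also a unit clause — contradiction.
Backtrack on y22: now try y22 = 0.
(y23) alone gives y23 = 1.
(~y13) alone gives y13 = 0.
(~y33) alone gives y33 = 0.
(y32) alone gives y32 = 1.
(~y12) alone gives y12 = 0.
(~y42) alone gives y42 = 0.
(y43) alone gives y43 = 1.
But (~y43) is also a unit clause — contradiction.
Both values of y22 lead to a conflict.
Both values of y11 lead to a conflict.
No assignment satisfies every clause.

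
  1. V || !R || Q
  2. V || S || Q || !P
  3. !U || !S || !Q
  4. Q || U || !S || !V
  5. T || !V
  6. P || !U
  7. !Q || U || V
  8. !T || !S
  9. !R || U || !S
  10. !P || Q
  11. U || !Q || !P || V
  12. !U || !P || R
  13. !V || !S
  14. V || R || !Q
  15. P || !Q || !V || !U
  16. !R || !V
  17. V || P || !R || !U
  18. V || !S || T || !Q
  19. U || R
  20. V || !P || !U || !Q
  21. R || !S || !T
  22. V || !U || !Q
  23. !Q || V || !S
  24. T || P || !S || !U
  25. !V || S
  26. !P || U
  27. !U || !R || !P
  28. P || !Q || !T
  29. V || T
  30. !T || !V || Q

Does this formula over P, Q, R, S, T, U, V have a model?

Suppose T = true.
Unit clause (!S) forces S = false.
Unit clause (!V) forces V = false.
Suppose R = false.
Unit clause (!Q) forces Q = false.
Unit clause (!P) forces P = false.
Unit clause (!U) forces U = false.
But (U) is also a unit clause — contradiction.
So R must be the other value — set R = true.
Unit clause (Q) forces Q = true.
Unit clause (U) forces U = true.
But (!U) is also a unit clause — contradiction.
Neither R = true nor R = false works.
So T must be the other value — set T = false.
Unit clause (!V) forces V = false.
But (V) is also a unit clause — contradiction.
Neither T = true nor T = false works.
No assignment satisfies every clause.

Unsatisfiable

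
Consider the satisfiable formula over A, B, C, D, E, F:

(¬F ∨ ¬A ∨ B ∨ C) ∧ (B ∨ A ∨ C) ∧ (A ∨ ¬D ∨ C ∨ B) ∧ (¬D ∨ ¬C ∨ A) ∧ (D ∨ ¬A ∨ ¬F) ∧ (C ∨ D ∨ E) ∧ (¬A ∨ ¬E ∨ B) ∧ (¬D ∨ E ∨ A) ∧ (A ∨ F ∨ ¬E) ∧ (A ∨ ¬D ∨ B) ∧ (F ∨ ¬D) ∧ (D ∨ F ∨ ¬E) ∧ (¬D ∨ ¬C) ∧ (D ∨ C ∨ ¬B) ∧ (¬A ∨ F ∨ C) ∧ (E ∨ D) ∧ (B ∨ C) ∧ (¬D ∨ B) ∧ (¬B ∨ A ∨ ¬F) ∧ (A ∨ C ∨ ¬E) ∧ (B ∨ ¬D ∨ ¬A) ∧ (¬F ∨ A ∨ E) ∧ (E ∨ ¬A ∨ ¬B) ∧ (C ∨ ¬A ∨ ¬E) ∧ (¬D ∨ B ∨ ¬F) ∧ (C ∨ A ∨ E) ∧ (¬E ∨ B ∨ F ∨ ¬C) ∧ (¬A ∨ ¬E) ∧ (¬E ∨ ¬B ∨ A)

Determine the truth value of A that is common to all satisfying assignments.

Suppose A = True.
(¬E) alone gives E = False.
(D) alone gives D = True.
(F) alone gives F = True.
(¬C) alone gives C = False.
(B) alone gives B = True.
Now (¬B) is unsatisfied and unit — conflict.
So every satisfying assignment has A = False.

False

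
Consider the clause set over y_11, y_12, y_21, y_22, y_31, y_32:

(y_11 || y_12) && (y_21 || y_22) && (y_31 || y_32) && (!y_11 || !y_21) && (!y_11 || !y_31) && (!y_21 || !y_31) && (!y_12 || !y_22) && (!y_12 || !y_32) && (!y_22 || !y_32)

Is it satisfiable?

Case y_11 = true:
From the singleton clause (!y_21), y_21 = false.
From the singleton clause (y_22), y_22 = true.
From the singleton clause (!y_31), y_31 = false.
From the singleton clause (y_32), y_32 = true.
But (!y_32) is also a unit clause — contradiction.
So y_11 must be the other value — set y_11 = false.
From the singleton clause (y_12), y_12 = true.
From the singleton clause (!y_22), y_22 = false.
From the singleton clause (y_21), y_21 = true.
From the singleton clause (!y_31), y_31 = false.
From the singleton clause (y_32), y_32 = true.
But (!y_32) is also a unit clause — contradiction.
Either choice for y_11 ends in contradiction.
No assignment satisfies every clause.

Unsatisfiable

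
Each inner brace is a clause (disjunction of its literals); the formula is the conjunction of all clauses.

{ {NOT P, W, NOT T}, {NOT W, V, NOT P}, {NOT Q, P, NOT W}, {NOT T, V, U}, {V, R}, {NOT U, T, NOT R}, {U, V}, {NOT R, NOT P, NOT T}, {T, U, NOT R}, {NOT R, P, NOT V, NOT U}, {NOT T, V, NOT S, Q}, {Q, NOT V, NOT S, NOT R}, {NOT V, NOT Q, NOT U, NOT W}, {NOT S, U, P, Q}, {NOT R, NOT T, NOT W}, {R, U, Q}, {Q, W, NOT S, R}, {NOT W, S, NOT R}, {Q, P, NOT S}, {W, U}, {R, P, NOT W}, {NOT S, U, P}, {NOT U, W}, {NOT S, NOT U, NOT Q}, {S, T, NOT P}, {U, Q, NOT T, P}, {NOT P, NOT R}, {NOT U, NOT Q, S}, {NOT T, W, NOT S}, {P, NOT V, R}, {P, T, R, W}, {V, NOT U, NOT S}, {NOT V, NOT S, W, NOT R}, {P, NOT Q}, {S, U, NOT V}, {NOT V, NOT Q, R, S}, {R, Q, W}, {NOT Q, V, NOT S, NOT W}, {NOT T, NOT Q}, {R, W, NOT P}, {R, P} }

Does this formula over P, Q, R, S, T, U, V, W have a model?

Branch on V: set V = true.
Branch on W: set W = true.
Branch on Q: set Q = false.
Branch on S: set S = true.
(NOT R) alone gives R = false.
(U) alone gives U = true.
(P) alone gives P = true.
All clauses hold; T can take either value.
A satisfying assignment: P=true; Q=false; R=false; S=true; T=true; U=true; V=true; W=true.

Yes, satisfiable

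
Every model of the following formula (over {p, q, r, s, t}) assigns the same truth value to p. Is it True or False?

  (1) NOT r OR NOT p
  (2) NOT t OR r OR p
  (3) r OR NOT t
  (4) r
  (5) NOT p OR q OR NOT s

Suppose p = true.
From the singleton clause (NOT r), r = false.
Now (r) is unsatisfied and unit — conflict.
So every satisfying assignment has p = False.

False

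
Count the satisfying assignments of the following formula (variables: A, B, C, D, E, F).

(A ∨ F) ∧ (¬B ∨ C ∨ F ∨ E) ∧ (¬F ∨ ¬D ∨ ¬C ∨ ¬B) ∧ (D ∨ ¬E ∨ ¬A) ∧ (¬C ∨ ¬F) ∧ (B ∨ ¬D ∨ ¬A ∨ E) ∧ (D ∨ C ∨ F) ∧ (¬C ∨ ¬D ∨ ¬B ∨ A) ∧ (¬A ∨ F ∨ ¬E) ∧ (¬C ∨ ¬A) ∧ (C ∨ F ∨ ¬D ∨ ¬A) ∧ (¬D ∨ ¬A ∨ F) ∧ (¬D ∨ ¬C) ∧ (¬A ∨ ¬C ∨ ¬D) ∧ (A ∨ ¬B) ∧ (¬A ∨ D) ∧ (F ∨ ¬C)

There are 2^6 = 64 truth assignments over (A, B, C, D, E, F).
Split on B. With B = True, the clauses containing B are satisfied and ¬B drops from the rest; 2 of the 2^5 = 32 assignments to the other variables satisfy what remains.
With B = False, by the same count on the reduced clause set, 5 assignments work.
(One model: A=F, B=F, C=F, D=F, E=F, F=T.)
Total: 2 + 5 = 7.

7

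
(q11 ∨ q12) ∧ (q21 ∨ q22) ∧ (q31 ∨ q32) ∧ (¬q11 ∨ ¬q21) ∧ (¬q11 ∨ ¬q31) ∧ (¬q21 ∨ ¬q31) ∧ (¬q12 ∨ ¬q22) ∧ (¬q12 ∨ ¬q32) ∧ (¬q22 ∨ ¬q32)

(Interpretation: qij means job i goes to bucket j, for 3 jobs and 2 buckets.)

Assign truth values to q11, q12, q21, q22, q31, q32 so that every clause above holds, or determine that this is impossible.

Case q11 = True:
The clause (¬q21) is unit, so q21 = False.
The clause (q22) is unit, so q22 = True.
The clause (¬q31) is unit, so q31 = False.
The clause (q32) is unit, so q32 = True.
That conflicts with the unit clause (¬q32).
Undo q11 and try q11 = False.
The clause (q12) is unit, so q12 = True.
The clause (¬q22) is unit, so q22 = False.
The clause (q21) is unit, so q21 = True.
The clause (¬q31) is unit, so q31 = False.
The clause (q32) is unit, so q32 = True.
That conflicts with the unit clause (¬q32).
Neither q11 = True nor q11 = False works.

UNSATISFIABLE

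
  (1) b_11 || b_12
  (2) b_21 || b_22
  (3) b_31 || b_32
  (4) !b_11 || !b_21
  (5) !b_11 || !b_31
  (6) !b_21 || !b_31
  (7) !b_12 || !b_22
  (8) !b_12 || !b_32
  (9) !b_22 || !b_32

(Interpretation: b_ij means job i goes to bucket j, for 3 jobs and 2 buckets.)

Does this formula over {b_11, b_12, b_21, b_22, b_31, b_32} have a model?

Suppose b_11 = true.
From the singleton clause (!b_21), b_21 = false.
From the singleton clause (b_22), b_22 = true.
From the singleton clause (!b_31), b_31 = false.
From the singleton clause (b_32), b_32 = true.
But (!b_32) is also a unit clause — contradiction.
That branch fails; take b_11 = false instead.
From the singleton clause (b_12), b_12 = true.
From the singleton clause (!b_22), b_22 = false.
From the singleton clause (b_21), b_21 = true.
From the singleton clause (!b_31), b_31 = false.
From the singleton clause (b_32), b_32 = true.
But (!b_32) is also a unit clause — contradiction.
Either choice for b_11 ends in contradiction.
No assignment satisfies every clause.

Unsatisfiable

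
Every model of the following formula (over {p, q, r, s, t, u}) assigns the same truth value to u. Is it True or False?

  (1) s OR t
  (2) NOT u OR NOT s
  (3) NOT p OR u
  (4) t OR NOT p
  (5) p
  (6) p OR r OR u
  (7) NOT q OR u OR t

Suppose u = false.
From the singleton clause (NOT p), p = false.
But (p) is also a unit clause — contradiction.
So every satisfying assignment has u = True.

True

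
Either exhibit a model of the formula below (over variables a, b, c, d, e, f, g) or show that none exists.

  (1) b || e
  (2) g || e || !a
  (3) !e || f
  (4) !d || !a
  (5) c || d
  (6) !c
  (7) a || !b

a=false; b=false; c=false; d=true; e=true; f=true; g=true

The clause (!c) is unit, so c = false.
The clause (d) is unit, so d = true.
The clause (!a) is unit, so a = false.
The clause (!b) is unit, so b = false.
The clause (e) is unit, so e = true.
The clause (f) is unit, so f = true.
All clauses hold; g can take either value.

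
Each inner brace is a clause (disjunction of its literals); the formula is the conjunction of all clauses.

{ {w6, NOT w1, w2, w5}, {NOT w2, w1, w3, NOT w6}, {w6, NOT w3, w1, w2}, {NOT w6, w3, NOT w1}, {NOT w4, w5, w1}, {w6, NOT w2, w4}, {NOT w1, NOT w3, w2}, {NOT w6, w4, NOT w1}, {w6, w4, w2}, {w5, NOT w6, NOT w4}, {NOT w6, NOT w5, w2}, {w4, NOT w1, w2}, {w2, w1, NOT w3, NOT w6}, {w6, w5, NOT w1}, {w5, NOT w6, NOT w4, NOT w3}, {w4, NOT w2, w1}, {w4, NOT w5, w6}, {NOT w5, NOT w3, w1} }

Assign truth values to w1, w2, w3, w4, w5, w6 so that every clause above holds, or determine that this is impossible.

w1 ↦ false; w2 ↦ false; w3 ↦ false; w4 ↦ true; w5 ↦ true; w6 ↦ false

Branch on w6: set w6 = false.
Branch on w2: set w2 = false.
From the singleton clause (w4), w4 = true.
Branch on w1: set w1 = false.
From the singleton clause (NOT w3), w3 = false.
From the singleton clause (w5), w5 = true.
All clauses are satisfied.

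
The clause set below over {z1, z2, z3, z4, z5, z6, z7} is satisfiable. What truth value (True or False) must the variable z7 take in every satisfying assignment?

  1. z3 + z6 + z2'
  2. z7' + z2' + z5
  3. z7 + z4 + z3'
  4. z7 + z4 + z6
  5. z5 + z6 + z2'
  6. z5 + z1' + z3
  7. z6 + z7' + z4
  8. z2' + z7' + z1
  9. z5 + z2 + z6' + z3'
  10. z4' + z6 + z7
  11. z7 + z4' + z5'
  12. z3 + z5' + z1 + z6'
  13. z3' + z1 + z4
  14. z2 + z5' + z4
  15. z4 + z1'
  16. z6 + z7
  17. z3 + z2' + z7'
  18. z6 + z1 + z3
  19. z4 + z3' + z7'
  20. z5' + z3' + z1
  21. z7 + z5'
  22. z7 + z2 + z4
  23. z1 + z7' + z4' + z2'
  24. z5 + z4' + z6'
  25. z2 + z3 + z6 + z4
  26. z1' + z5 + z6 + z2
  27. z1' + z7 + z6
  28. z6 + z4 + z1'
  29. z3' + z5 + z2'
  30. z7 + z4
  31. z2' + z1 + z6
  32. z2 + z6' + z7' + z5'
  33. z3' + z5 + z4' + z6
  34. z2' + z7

Suppose z7 = 0.
From the singleton clause (z6), z6 = 1.
From the singleton clause (z5'), z5 = 0.
From the singleton clause (z4'), z4 = 0.
But (z4) is also a unit clause — contradiction.
So every satisfying assignment has z7 = True.

True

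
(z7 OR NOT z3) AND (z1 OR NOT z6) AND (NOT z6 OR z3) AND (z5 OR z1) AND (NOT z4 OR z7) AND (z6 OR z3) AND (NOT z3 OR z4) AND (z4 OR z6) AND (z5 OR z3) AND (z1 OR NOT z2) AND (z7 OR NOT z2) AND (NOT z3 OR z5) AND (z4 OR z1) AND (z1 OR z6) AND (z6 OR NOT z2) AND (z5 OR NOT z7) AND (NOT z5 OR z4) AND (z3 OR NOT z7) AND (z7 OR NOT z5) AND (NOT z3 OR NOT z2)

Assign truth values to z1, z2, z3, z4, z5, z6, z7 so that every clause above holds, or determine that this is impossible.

z1=true; z2=false; z3=true; z4=true; z5=true; z6=false; z7=true

Suppose z7 = true.
(z5) alone gives z5 = true.
(z4) alone gives z4 = true.
(z3) alone gives z3 = true.
(NOT z2) alone gives z2 = false.
Suppose z1 = true.
No clause remains; z6 is free.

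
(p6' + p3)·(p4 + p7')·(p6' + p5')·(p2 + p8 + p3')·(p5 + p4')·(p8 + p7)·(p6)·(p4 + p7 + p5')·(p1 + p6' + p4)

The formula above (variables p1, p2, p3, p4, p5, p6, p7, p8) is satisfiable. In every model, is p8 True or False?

Suppose p8 = 0.
(p7) alone gives p7 = 1.
(p4) alone gives p4 = 1.
(p5) alone gives p5 = 1.
(p6') alone gives p6 = 0.
But (p6) is also a unit clause — contradiction.
So every satisfying assignment has p8 = True.

True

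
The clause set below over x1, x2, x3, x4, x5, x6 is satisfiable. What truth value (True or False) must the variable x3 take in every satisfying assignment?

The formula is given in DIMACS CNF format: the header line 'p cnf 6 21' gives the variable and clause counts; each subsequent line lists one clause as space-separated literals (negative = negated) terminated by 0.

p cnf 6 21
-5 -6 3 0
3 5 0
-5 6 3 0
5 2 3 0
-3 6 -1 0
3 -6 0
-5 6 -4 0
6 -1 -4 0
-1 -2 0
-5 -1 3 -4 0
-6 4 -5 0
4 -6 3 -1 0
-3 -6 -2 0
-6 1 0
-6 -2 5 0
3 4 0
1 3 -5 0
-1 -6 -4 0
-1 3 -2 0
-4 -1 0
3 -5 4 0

True

Suppose x3 = False.
From the singleton clause (x5), x5 = True.
From the singleton clause (¬x6), x6 = False.
That conflicts with the unit clause (x6).
So every satisfying assignment has x3 = True.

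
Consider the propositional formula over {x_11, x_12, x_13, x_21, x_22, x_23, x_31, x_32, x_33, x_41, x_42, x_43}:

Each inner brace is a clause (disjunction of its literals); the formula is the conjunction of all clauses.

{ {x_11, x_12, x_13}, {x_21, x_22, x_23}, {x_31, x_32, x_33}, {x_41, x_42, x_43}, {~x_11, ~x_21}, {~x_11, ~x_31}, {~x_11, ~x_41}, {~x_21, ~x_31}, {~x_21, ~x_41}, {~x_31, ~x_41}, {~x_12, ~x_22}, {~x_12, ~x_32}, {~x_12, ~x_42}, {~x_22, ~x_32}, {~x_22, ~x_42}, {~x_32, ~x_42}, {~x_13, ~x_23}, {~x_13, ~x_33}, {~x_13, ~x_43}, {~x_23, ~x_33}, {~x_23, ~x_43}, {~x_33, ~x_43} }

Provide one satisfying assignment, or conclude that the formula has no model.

UNSATISFIABLE

Try x_11 = 0.
Try x_12 = 1.
The clause (~x_22) is unit, so x_22 = 0.
The clause (~x_32) is unit, so x_32 = 0.
The clause (~x_42) is unit, so x_42 = 0.
Try x_21 = 1.
The clause (~x_31) is unit, so x_31 = 0.
The clause (x_33) is unit, so x_33 = 1.
The clause (~x_41) is unit, so x_41 = 0.
The clause (x_43) is unit, so x_43 = 1.
That conflicts with the unit clause (~x_43).
Undo x_21 and try x_21 = 0.
The clause (x_23) is unit, so x_23 = 1.
The clause (~x_13) is unit, so x_13 = 0.
The clause (~x_33) is unit, so x_33 = 0.
The clause (x_31) is unit, so x_31 = 1.
The clause (~x_41) is unit, so x_41 = 0.
The clause (x_43) is unit, so x_43 = 1.
That conflicts with the unit clause (~x_43).
Either choice for x_21 ends in contradiction.
Undo x_12 and try x_12 = 0.
The clause (x_13) is unit, so x_13 = 1.
The clause (~x_23) is unit, so x_23 = 0.
The clause (~x_33) is unit, so x_33 = 0.
The clause (~x_43) is unit, so x_43 = 0.
Try x_21 = 1.
The clause (~x_31) is unit, so x_31 = 0.
The clause (x_32) is unit, so x_32 = 1.
The clause (~x_41) is unit, so x_41 = 0.
The clause (x_42) is unit, so x_42 = 1.
That conflicts with the unit clause (~x_42).
Undo x_21 and try x_21 = 0.
The clause (x_22) is unit, so x_22 = 1.
The clause (~x_32) is unit, so x_32 = 0.
The clause (x_31) is unit, so x_31 = 1.
The clause (~x_41) is unit, so x_41 = 0.
The clause (x_42) is unit, so x_42 = 1.
That conflicts with the unit clause (~x_42).
Either choice for x_21 ends in contradiction.
Either choice for x_12 ends in contradiction.
Undo x_11 and try x_11 = 1.
The clause (~x_21) is unit, so x_21 = 0.
The clause (~x_31) is unit, so x_31 = 0.
The clause (~x_41) is unit, so x_41 = 0.
Try x_22 = 1.
The clause (~x_12) is unit, so x_12 = 0.
The clause (~x_32) is unit, so x_32 = 0.
The clause (x_33) is unit, so x_33 = 1.
The clause (~x_42) is unit, so x_42 = 0.
The clause (x_43) is unit, so x_43 = 1.
That conflicts with the unit clause (~x_43).
Undo x_22 and try x_22 = 0.
The clause (x_23) is unit, so x_23 = 1.
The clause (~x_13) is unit, so x_13 = 0.
The clause (~x_33) is unit, so x_33 = 0.
The clause (x_32) is unit, so x_32 = 1.
The clause (~x_12) is unit, so x_12 = 0.
The clause (~x_42) is unit, so x_42 = 0.
The clause (x_43) is unit, so x_43 = 1.
That conflicts with the unit clause (~x_43).
Either choice for x_22 ends in contradiction.
Either choice for x_11 ends in contradiction.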